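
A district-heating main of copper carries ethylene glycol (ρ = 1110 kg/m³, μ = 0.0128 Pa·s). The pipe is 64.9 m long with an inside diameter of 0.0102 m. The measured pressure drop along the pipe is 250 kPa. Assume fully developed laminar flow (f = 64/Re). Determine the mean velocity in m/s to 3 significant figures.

For laminar flow, f = 64/Re with Re = ρVD/μ, so Darcy-Weisbach reduces to ΔP = 32μLV/D². Solving for V: V = ΔP·D²/(32μL) = 2.5e+05·(0.0102)²/(32·0.0128·64.9) = 0.9784 m/s.
Check: Re = ρVD/μ = 1110·0.9784·0.0102/0.0128 = 865.5 < 2300, so the laminar assumption holds.

V ≈ 0.978 m/s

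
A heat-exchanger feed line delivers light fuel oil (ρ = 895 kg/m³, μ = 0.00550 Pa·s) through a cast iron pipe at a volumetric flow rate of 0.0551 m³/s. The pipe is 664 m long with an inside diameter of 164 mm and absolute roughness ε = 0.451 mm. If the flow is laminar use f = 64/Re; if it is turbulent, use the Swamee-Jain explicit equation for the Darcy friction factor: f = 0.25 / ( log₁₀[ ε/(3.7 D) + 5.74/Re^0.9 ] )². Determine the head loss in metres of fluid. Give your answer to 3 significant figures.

Cross-sectional area A = πD²/4 = π(0.164)²/4 = 0.02112 m²; mean velocity V = Q/A = 0.0551/0.02112 = 2.608 m/s.
Reynolds number Re = ρVD/μ = 895 · 2.608 · 0.164 / 0.0055 = 6.961e+04.
Re > 4000 → turbulent. Relative roughness ε/D = 0.000451/0.164 = 0.00275. Swamee-Jain: f = 0.25/(log₁₀[0.00275/3.7 + 5.74/6.961e+04^0.9])² = 0.25/(log₁₀[0.000743 + 0.000251])² = 0.25/(-3.002)² = 0.02774.
Darcy-Weisbach: ΔP = f(L/D)(ρV²/2) = 0.02774·(664/0.164)·(895·2.608²/2) = 0.02774·4049·3045 = 3.419e+05 Pa.
Head loss h_f = ΔP/(ρg) = 3.419e+05/(895·9.81) = 38.9 m.

h_f ≈ 38.9 m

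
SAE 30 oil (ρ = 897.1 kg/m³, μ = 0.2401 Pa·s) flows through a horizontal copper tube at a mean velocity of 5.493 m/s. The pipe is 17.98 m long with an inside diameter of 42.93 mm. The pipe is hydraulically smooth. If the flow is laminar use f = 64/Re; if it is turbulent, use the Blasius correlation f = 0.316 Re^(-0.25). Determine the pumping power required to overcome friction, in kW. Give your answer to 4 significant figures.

Reynolds number Re = ρVD/μ = 897.1 · 5.493 · 0.04293 / 0.24 = 881.1.
Re < 2300 → laminar flow, so f = 64/Re = 64/881.1 = 0.07264 (the turbulent correlation is not needed).
Darcy-Weisbach: ΔP = f(L/D)(ρV²/2) = 0.07264·(17.98/0.04293)·(897.1·5.493²/2) = 0.07264·418.8·1.353e+04 = 4.117e+05 Pa.
Q = V·A = 5.493·0.001447 = 0.007951 m³/s.
Pumping power P = QΔP = 0.007951·4.117e+05 = 3273.7 W = 3.274 kW.

P ≈ 3.274 kW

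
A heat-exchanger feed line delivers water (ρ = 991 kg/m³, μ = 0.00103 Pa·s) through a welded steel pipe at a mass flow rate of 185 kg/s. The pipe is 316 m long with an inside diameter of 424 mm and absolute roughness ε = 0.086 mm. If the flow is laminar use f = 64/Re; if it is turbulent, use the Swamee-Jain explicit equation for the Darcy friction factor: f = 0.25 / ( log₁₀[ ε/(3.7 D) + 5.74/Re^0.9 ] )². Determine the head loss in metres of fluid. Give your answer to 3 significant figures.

h_f ≈ 1.03 m

A = πD²/4 = π(0.424)²/4 = 0.1412 m²; mean velocity V = ṁ/(ρA) = 185/(991 · 0.1412) = 1.322 m/s.
Reynolds number Re = ρVD/μ = 991 · 1.322 · 0.424 / 0.00103 = 5.394e+05.
Re > 4000 → turbulent. Relative roughness ε/D = 8.6e-05/0.424 = 0.000203. Swamee-Jain: f = 0.25/(log₁₀[0.000203/3.7 + 5.74/5.394e+05^0.9])² = 0.25/(log₁₀[5.48e-05 + 3.98e-05])² = 0.25/(-4.024)² = 0.01544.
Darcy-Weisbach: ΔP = f(L/D)(ρV²/2) = 0.01544·(316/0.424)·(991·1.322²/2) = 0.01544·745.3·866.2 = 9967 Pa.
Head loss h_f = ΔP/(ρg) = 9967/(991·9.81) = 1.03 m.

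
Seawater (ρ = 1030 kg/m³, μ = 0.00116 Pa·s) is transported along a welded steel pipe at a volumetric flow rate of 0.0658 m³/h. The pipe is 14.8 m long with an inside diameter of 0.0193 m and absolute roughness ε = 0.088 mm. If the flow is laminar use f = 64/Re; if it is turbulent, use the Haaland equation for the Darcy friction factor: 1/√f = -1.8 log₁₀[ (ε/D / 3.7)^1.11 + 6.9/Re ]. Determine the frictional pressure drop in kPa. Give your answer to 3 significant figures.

Q = 0.0658 m³/h = 0.0658/3600 = 1.828e-05 m³/s.
Cross-sectional area A = πD²/4 = π(0.0193)²/4 = 0.0002926 m²; mean velocity V = Q/A = 1.828e-05/0.0002926 = 0.06248 m/s.
Reynolds number Re = ρVD/μ = 1030 · 0.06248 · 0.0193 / 0.00116 = 1071.
Re < 2300 → laminar flow, so f = 64/Re = 64/1071 = 0.05978 (the turbulent correlation is not needed).
Darcy-Weisbach: ΔP = f(L/D)(ρV²/2) = 0.05978·(14.8/0.0193)·(1030·0.06248²/2) = 0.05978·766.8·2.01 = 92.15 Pa.
ΔP = 92.15 Pa = 0.0921 kPa.

ΔP ≈ 0.0921 kPa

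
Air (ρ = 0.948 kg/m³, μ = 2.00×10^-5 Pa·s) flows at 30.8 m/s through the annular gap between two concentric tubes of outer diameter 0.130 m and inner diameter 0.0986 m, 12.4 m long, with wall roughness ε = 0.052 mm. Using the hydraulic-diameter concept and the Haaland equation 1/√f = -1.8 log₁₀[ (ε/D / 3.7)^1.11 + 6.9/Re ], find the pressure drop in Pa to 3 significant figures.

ΔP ≈ 4560 Pa

Hydraulic diameter D_h = 4A/P = D_o - D_i = 0.13 - 0.0986 = 0.0314 m.
Re = ρVD_h/μ = 0.948·30.8·0.0314/2e-05 = 4.584e+04.
ε/D_h = 5.2e-05/0.0314 = 0.00166; Haaland gives 1/√f = -1.8 log₁₀[0.000192+0.000151] = 6.238, so f = 0.0257.
ΔP = f(L/D_h)(ρV²/2) = 0.0257·12.4/0.0314·449.7 = 4563 Pa.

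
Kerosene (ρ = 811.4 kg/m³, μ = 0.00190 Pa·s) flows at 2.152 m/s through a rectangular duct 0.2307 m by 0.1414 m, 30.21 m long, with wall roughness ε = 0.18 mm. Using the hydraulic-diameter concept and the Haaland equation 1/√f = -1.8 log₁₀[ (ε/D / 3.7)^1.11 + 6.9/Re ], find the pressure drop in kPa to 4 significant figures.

Hydraulic diameter D_h = 4A/P = 4·(0.2307·0.1414)/(2·(0.2307+0.1414)) = 0.1305/0.7442 = 0.1753 m.
Re = ρVD_h/μ = 811.4·2.152·0.1753/0.0019 = 1.611e+05.
ε/D_h = 0.00018/0.1753 = 0.00103; Haaland gives 1/√f = -1.8 log₁₀[0.000113+4.28e-05] = 6.855, so f = 0.02128.
ΔP = f(L/D_h)(ρV²/2) = 0.02128·30.21/0.1753·1879 = 6890 Pa.
ΔP = 6.890 kPa.

ΔP ≈ 6.890 kPa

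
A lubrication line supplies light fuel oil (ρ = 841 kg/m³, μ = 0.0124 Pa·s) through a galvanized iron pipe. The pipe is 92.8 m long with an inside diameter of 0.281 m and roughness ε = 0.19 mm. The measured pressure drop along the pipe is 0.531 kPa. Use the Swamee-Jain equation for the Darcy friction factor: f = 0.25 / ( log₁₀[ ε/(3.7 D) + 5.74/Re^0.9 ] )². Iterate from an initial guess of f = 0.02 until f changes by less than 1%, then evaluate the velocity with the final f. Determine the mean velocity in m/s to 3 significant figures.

Rearranging Darcy-Weisbach: V = √(2·ΔP·D/(f·L·ρ)). With ε/D = 0.00019/0.281 = 0.000676, iterate starting from f = 0.02:
  f = 0.02 → V = √(2·531·0.281/(0.02·92.8·841)) = 0.4372 m/s; Re = ρVD/μ = 8333; f → 0.03366
  f = 0.03366 → V = 0.3371 m/s; Re = 6424; f → 0.03607
  f = 0.03607 → V = 0.3256 m/s; Re = 6205; f → 0.03642
Converged (Δf/f < 1%). With the final f = 0.03642: V = √(2·531·0.281/(0.03642·92.8·841)) = 0.324 m/s.

V ≈ 0.324 m/s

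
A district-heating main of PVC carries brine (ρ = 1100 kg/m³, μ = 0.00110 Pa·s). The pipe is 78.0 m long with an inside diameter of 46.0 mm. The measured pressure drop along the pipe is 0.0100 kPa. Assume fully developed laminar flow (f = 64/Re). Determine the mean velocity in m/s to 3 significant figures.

For laminar flow, f = 64/Re with Re = ρVD/μ, so Darcy-Weisbach reduces to ΔP = 32μLV/D². Solving for V: V = ΔP·D²/(32μL) = 10·(0.046)²/(32·0.0011·78) = 0.007707 m/s.
Check: Re = ρVD/μ = 1100·0.007707·0.046/0.0011 = 354.5 < 2300, so the laminar assumption holds.

V ≈ 0.00771 m/s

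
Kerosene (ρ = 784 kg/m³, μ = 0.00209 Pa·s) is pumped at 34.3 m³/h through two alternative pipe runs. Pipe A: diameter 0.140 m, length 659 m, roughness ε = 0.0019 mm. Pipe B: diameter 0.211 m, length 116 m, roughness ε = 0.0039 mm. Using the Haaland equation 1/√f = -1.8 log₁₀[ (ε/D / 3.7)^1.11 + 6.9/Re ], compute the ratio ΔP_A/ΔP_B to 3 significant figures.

Pipe A: V = Q/A = 0.009528/0.01539 = 0.6189 m/s; Re = 3.25e+04; ε/D = 1.36e-05; Haaland → f = 0.0229; ΔP_A = f(L/D)(ρV²/2) = 1.619e+04 Pa.
Pipe B: V = Q/A = 0.009528/0.03497 = 0.2725 m/s; Re = 2.157e+04; ε/D = 1.85e-05; Haaland → f = 0.02529; ΔP_B = f(L/D)(ρV²/2) = 404.7 Pa.
ΔP_A/ΔP_B = 1.619e+04/404.7 = 40.0.

ΔP_A/ΔP_B ≈ 40.0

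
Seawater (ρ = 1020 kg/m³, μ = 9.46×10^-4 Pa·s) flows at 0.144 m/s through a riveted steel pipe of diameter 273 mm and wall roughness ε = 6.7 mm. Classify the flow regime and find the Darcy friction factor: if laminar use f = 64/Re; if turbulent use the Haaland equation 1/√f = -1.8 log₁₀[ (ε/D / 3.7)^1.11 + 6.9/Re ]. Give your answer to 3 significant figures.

f ≈ 0.0536

Re = ρVD/μ = 1020·0.144·0.273/0.000946 = 4.239e+04.
Re > 4000 → turbulent. ε/D = 0.0067/0.273 = 0.0245; Haaland: 1/√f = -1.8 log₁₀[0.00382 + 0.000163] = 4.32, so f = 0.05359.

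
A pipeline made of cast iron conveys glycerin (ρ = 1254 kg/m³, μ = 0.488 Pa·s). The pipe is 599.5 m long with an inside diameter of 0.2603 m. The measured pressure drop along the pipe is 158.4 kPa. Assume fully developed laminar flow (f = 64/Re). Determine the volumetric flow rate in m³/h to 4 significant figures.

For laminar flow, f = 64/Re with Re = ρVD/μ, so Darcy-Weisbach reduces to ΔP = 32μLV/D². Solving for V: V = ΔP·D²/(32μL) = 1.584e+05·(0.2603)²/(32·0.488·599.5) = 1.146 m/s.
Check: Re = ρVD/μ = 1254·1.146·0.2603/0.488 = 766.8 < 2300, so the laminar assumption holds.
Q = V·A = 1.146·(π/4·0.2603²) = 0.06101 m³/s = 219.6 m³/h.

Q ≈ 219.6 m³/h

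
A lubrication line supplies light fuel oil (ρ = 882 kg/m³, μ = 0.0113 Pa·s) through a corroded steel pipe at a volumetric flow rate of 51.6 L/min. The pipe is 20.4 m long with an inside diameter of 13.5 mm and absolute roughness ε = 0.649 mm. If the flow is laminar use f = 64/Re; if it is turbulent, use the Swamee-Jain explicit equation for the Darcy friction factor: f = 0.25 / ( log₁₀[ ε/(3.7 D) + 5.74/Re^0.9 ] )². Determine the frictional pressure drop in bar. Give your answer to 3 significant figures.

Q = 51.6 L/min = 51.6/60000 = 0.00086 m³/s.
Cross-sectional area A = πD²/4 = π(0.0135)²/4 = 0.0001431 m²; mean velocity V = Q/A = 0.00086/0.0001431 = 6.008 m/s.
Reynolds number Re = ρVD/μ = 882 · 6.008 · 0.0135 / 0.0113 = 6331.
Re > 4000 → turbulent. Relative roughness ε/D = 0.000649/0.0135 = 0.0481. Swamee-Jain: f = 0.25/(log₁₀[0.0481/3.7 + 5.74/6331^0.9])² = 0.25/(log₁₀[0.013 + 0.00218])² = 0.25/(-1.819)² = 0.07555.
Darcy-Weisbach: ΔP = f(L/D)(ρV²/2) = 0.07555·(20.4/0.0135)·(882·6.008²/2) = 0.07555·1511·1.592e+04 = 1.817e+06 Pa.
ΔP = 1.817e+06 Pa = 18.2 bar.

ΔP ≈ 18.2 bar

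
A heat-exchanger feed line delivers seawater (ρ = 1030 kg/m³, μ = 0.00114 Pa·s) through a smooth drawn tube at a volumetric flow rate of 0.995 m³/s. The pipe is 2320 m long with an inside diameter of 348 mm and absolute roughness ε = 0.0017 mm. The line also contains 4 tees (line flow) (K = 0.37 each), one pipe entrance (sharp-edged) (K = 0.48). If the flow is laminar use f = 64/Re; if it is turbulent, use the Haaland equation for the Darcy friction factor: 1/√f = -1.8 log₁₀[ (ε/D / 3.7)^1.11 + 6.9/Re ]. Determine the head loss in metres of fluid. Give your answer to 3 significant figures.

h_f ≈ 374 m

Cross-sectional area A = πD²/4 = π(0.348)²/4 = 0.09511 m²; mean velocity V = Q/A = 0.995/0.09511 = 10.46 m/s.
Reynolds number Re = ρVD/μ = 1030 · 10.46 · 0.348 / 0.00114 = 3.289e+06.
Re > 4000 → turbulent. Relative roughness ε/D = 1.7e-06/0.348 = 4.89e-06. Haaland: 1/√f = -1.8 log₁₀[(4.89e-06/3.7)^1.11 + 6.9/3.289e+06] = -1.8 log₁₀[2.98e-07 + 2.1e-06] = 10.12, so f = 0.00977.
Total minor-loss coefficient ΣK = 4·0.37 + 1·0.48 = 1.96.
ΔP = [f·L/D + ΣK]·(ρV²/2) = [0.00977·2320/0.348 + 1.96]·(1030·10.46²/2) = [65.13 + 1.96]·5.636e+04 = 3.781e+06 Pa.
Head loss h_f = ΔP/(ρg) = 3.781e+06/(1030·9.81) = 374 m.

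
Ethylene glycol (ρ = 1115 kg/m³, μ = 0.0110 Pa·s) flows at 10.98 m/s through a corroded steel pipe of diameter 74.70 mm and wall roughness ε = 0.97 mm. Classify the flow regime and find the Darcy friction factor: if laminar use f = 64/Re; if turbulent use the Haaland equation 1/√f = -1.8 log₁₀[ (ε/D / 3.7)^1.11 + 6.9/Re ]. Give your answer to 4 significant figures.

f ≈ 0.04215

Re = ρVD/μ = 1115·10.98·0.0747/0.011 = 8.314e+04.
Re > 4000 → turbulent. ε/D = 0.00097/0.0747 = 0.013; Haaland: 1/√f = -1.8 log₁₀[0.00188 + 8.3e-05] = 4.871, so f = 0.04215.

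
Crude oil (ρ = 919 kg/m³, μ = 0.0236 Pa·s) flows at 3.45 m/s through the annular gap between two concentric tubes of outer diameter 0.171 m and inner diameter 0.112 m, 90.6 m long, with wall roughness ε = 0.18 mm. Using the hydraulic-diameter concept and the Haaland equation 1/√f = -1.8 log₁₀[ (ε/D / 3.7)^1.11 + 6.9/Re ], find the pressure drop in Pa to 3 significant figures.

ΔP ≈ 307000 Pa

Hydraulic diameter D_h = 4A/P = D_o - D_i = 0.171 - 0.112 = 0.059 m.
Re = ρVD_h/μ = 919·3.45·0.059/0.0236 = 7926.
ε/D_h = 0.00018/0.059 = 0.00305; Haaland gives 1/√f = -1.8 log₁₀[0.000378+0.000871] = 5.227, so f = 0.0366.
ΔP = f(L/D_h)(ρV²/2) = 0.0366·90.6/0.059·5469 = 3.074e+05 Pa.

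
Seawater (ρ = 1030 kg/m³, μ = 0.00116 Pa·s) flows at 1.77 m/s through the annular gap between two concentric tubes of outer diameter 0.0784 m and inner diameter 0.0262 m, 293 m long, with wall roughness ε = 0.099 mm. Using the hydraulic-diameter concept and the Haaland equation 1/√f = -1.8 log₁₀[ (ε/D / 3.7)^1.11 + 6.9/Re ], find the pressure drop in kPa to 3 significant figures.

ΔP ≈ 226 kPa

Hydraulic diameter D_h = 4A/P = D_o - D_i = 0.0784 - 0.0262 = 0.0522 m.
Re = ρVD_h/μ = 1030·1.77·0.0522/0.00116 = 8.204e+04.
ε/D_h = 9.9e-05/0.0522 = 0.0019; Haaland gives 1/√f = -1.8 log₁₀[0.000223+8.41e-05] = 6.323, so f = 0.02501.
ΔP = f(L/D_h)(ρV²/2) = 0.02501·293/0.0522·1613 = 2.265e+05 Pa.
ΔP = 226 kPa.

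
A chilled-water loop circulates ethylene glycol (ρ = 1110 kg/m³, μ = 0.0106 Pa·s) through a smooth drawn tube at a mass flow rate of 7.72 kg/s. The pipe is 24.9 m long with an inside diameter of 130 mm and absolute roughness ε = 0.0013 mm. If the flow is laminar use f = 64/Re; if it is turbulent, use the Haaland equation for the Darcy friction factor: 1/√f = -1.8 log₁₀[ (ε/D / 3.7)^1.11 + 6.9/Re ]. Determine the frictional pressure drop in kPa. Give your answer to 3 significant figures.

ΔP ≈ 0.992 kPa

A = πD²/4 = π(0.13)²/4 = 0.01327 m²; mean velocity V = ṁ/(ρA) = 7.72/(1110 · 0.01327) = 0.524 m/s.
Reynolds number Re = ρVD/μ = 1110 · 0.524 · 0.13 / 0.0106 = 7133.
Re > 4000 → turbulent. Relative roughness ε/D = 1.3e-06/0.13 = 1e-05. Haaland: 1/√f = -1.8 log₁₀[(1e-05/3.7)^1.11 + 6.9/7133] = -1.8 log₁₀[6.6e-07 + 0.000967] = 5.425, so f = 0.03397.
Darcy-Weisbach: ΔP = f(L/D)(ρV²/2) = 0.03397·(24.9/0.13)·(1110·0.524²/2) = 0.03397·191.5·152.4 = 991.5 Pa.
ΔP = 991.5 Pa = 0.992 kPa.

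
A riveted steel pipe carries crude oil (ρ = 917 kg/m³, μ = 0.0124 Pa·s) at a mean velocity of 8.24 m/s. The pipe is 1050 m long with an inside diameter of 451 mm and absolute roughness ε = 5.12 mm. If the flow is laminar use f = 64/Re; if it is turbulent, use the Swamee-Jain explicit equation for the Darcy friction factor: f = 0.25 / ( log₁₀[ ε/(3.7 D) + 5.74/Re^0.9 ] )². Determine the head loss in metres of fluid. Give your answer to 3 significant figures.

Reynolds number Re = ρVD/μ = 917 · 8.24 · 0.451 / 0.0124 = 2.748e+05.
Re > 4000 → turbulent. Relative roughness ε/D = 0.00512/0.451 = 0.0114. Swamee-Jain: f = 0.25/(log₁₀[0.0114/3.7 + 5.74/2.748e+05^0.9])² = 0.25/(log₁₀[0.00307 + 7.31e-05])² = 0.25/(-2.503)² = 0.03991.
Darcy-Weisbach: ΔP = f(L/D)(ρV²/2) = 0.03991·(1050/0.451)·(917·8.24²/2) = 0.03991·2328·3.113e+04 = 2.892e+06 Pa.
Head loss h_f = ΔP/(ρg) = 2.892e+06/(917·9.81) = 322 m.

h_f ≈ 322 m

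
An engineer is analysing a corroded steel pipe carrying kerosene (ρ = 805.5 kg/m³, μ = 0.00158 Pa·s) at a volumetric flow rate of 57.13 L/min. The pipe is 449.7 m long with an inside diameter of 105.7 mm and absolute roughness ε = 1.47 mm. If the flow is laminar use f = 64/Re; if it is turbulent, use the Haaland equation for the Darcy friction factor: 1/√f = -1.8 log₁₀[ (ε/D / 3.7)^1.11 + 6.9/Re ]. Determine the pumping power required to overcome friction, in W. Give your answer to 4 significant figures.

P ≈ 0.9540 W

Q = 57.13 L/min = 57.13/60000 = 0.0009522 m³/s.
Cross-sectional area A = πD²/4 = π(0.1057)²/4 = 0.008775 m²; mean velocity V = Q/A = 0.0009522/0.008775 = 0.1085 m/s.
Reynolds number Re = ρVD/μ = 805.5 · 0.1085 · 0.1057 / 0.00158 = 5847.
Re > 4000 → turbulent. Relative roughness ε/D = 0.00147/0.1057 = 0.0139. Haaland: 1/√f = -1.8 log₁₀[(0.0139/3.7)^1.11 + 6.9/5847] = -1.8 log₁₀[0.00203 + 0.00118] = 4.487, so f = 0.04966.
Darcy-Weisbach: ΔP = f(L/D)(ρV²/2) = 0.04966·(449.7/0.1057)·(805.5·0.1085²/2) = 0.04966·4254·4.742 = 1002 Pa.
Pumping power P = QΔP = 0.0009522·1002 = 0.95402 W = 0.9540 W.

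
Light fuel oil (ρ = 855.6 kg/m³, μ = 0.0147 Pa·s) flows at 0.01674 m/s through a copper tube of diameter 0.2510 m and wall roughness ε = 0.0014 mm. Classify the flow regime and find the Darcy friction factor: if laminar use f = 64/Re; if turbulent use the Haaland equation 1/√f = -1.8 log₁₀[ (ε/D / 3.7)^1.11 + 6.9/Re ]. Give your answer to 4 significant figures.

f ≈ 0.2617

Re = ρVD/μ = 855.6·0.01674·0.251/0.0147 = 244.6.
Re < 2300 → laminar, so f = 64/Re = 0.2617 (roughness is irrelevant in laminar flow).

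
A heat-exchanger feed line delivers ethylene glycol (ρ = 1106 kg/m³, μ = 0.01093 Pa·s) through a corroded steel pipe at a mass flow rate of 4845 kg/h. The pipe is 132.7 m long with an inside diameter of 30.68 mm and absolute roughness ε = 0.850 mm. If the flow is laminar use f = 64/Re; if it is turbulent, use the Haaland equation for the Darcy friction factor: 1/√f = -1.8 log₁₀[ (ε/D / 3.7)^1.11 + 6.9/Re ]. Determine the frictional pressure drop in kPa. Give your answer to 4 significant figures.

ΔP ≈ 397.7 kPa

ṁ = 4845 kg/h = 4845/3600 = 1.346 kg/s.
A = πD²/4 = π(0.03068)²/4 = 0.0007393 m²; mean velocity V = ṁ/(ρA) = 1.346/(1106 · 0.0007393) = 1.646 m/s.
Reynolds number Re = ρVD/μ = 1106 · 1.646 · 0.03068 / 0.0109 = 5110.
Re > 4000 → turbulent. Relative roughness ε/D = 0.00085/0.03068 = 0.0277. Haaland: 1/√f = -1.8 log₁₀[(0.0277/3.7)^1.11 + 6.9/5110] = -1.8 log₁₀[0.00437 + 0.00135] = 4.037, so f = 0.06137.
Darcy-Weisbach: ΔP = f(L/D)(ρV²/2) = 0.06137·(132.7/0.03068)·(1106·1.646²/2) = 0.06137·4325·1498 = 3.977e+05 Pa.
ΔP = 3.977e+05 Pa = 397.7 kPa.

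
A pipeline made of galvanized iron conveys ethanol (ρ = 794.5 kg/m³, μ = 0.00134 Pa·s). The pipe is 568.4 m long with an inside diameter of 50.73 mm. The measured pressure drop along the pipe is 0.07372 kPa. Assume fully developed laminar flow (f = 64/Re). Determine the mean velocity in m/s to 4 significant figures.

For laminar flow, f = 64/Re with Re = ρVD/μ, so Darcy-Weisbach reduces to ΔP = 32μLV/D². Solving for V: V = ΔP·D²/(32μL) = 73.72·(0.05073)²/(32·0.00134·568.4) = 0.007784 m/s.
Check: Re = ρVD/μ = 794.5·0.007784·0.05073/0.00134 = 234.1 < 2300, so the laminar assumption holds.

V ≈ 0.007784 m/s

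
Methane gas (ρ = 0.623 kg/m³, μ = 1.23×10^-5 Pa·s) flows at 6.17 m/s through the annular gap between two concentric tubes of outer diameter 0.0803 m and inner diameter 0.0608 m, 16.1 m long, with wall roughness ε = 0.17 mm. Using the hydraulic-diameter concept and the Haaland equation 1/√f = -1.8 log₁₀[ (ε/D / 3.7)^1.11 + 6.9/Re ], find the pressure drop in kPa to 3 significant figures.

ΔP ≈ 0.437 kPa

Hydraulic diameter D_h = 4A/P = D_o - D_i = 0.0803 - 0.0608 = 0.0195 m.
Re = ρVD_h/μ = 0.623·6.17·0.0195/1.23e-05 = 6094.
ε/D_h = 0.00017/0.0195 = 0.00872; Haaland gives 1/√f = -1.8 log₁₀[0.00121+0.00113] = 4.734, so f = 0.04462.
ΔP = f(L/D_h)(ρV²/2) = 0.04462·16.1/0.0195·11.86 = 436.8 Pa.
ΔP = 0.437 kPa.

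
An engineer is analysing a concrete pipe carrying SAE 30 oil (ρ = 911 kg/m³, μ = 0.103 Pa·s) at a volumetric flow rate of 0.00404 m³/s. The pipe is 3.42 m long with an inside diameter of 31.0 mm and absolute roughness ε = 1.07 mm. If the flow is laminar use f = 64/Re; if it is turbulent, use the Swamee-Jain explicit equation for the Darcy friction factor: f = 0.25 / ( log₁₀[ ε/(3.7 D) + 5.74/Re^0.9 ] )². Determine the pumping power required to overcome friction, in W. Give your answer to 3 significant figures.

P ≈ 254 W

Cross-sectional area A = πD²/4 = π(0.031)²/4 = 0.0007548 m²; mean velocity V = Q/A = 0.00404/0.0007548 = 5.353 m/s.
Reynolds number Re = ρVD/μ = 911 · 5.353 · 0.031 / 0.103 = 1468.
Re < 2300 → laminar flow, so f = 64/Re = 64/1468 = 0.04361 (the turbulent correlation is not needed).
Darcy-Weisbach: ΔP = f(L/D)(ρV²/2) = 0.04361·(3.42/0.031)·(911·5.353²/2) = 0.04361·110.3·1.305e+04 = 6.279e+04 Pa.
Pumping power P = QΔP = 0.00404·6.279e+04 = 253.7 W = 254 W.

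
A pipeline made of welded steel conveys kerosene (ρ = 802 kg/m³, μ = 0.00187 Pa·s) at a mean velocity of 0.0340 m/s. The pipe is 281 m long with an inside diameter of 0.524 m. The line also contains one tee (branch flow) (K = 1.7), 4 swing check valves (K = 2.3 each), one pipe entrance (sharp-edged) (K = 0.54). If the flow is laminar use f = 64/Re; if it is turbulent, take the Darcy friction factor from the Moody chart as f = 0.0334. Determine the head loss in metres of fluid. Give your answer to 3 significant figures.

Reynolds number Re = ρVD/μ = 802 · 0.034 · 0.524 / 0.00187 = 7641.
Re > 4000 → turbulent; use the Moody-chart value f = 0.0334.
Total minor-loss coefficient ΣK = 1·1.7 + 4·2.3 + 1·0.54 = 11.4.
ΔP = [f·L/D + ΣK]·(ρV²/2) = [0.0334·281/0.524 + 11.4]·(802·0.034²/2) = [17.91 + 11.4]·0.4636 = 13.61 Pa.
Head loss h_f = ΔP/(ρg) = 13.61/(802·9.81) = 0.00173 m.

h_f ≈ 0.00173 m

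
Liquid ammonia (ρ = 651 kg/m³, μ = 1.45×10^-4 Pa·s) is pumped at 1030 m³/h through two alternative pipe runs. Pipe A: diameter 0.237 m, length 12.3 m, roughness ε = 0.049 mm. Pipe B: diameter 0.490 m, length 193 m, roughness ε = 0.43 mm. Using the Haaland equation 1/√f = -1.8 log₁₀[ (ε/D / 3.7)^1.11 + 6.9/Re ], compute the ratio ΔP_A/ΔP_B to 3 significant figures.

Pipe A: V = Q/A = 0.2861/0.04412 = 6.486 m/s; Re = 6.901e+06; ε/D = 0.000207; Haaland → f = 0.01398; ΔP_A = f(L/D)(ρV²/2) = 9935 Pa.
Pipe B: V = Q/A = 0.2861/0.1886 = 1.517 m/s; Re = 3.338e+06; ε/D = 0.000878; Haaland → f = 0.01915; ΔP_B = f(L/D)(ρV²/2) = 5653 Pa.
ΔP_A/ΔP_B = 9935/5653 = 1.76.

ΔP_A/ΔP_B ≈ 1.76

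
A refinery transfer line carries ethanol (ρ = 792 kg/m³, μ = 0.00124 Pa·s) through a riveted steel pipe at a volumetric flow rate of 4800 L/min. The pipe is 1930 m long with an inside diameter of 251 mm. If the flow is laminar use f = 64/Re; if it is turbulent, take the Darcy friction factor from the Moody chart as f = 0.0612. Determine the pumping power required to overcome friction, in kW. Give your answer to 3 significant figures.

Q = 4800 L/min = 4800/60000 = 0.08 m³/s.
Cross-sectional area A = πD²/4 = π(0.251)²/4 = 0.04948 m²; mean velocity V = Q/A = 0.08/0.04948 = 1.617 m/s.
Reynolds number Re = ρVD/μ = 792 · 1.617 · 0.251 / 0.00124 = 2.592e+05.
Re > 4000 → turbulent; use the Moody-chart value f = 0.0612.
Darcy-Weisbach: ΔP = f(L/D)(ρV²/2) = 0.0612·(1930/0.251)·(792·1.617²/2) = 0.0612·7689·1035 = 4.871e+05 Pa.
Pumping power P = QΔP = 0.08·4.871e+05 = 38970 W = 39.0 kW.

P ≈ 39.0 kW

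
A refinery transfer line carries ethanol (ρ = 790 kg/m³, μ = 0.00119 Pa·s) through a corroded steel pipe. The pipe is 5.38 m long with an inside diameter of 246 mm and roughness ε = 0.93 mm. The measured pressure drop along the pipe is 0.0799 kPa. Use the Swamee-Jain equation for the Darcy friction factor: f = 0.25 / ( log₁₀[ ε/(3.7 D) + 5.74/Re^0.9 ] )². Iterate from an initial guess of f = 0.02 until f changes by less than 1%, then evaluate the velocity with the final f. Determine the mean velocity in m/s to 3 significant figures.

V ≈ 0.561 m/s

Rearranging Darcy-Weisbach: V = √(2·ΔP·D/(f·L·ρ)). With ε/D = 0.00093/0.246 = 0.00378, iterate starting from f = 0.02:
  f = 0.02 → V = √(2·79.9·0.246/(0.02·5.38·790)) = 0.68 m/s; Re = ρVD/μ = 1.111e+05; f → 0.02921
  f = 0.02921 → V = 0.5627 m/s; Re = 9.19e+04; f → 0.02943
Converged (Δf/f < 1%). With the final f = 0.02943: V = √(2·79.9·0.246/(0.02943·5.38·790)) = 0.5606 m/s.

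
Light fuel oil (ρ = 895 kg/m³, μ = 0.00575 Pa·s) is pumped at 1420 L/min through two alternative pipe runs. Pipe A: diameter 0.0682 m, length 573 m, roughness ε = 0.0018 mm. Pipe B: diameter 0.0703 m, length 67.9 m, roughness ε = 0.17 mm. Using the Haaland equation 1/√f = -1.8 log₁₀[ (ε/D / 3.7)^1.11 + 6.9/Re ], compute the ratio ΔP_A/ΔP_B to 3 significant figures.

Pipe A: V = Q/A = 0.02367/0.003653 = 6.479 m/s; Re = 6.877e+04; ε/D = 2.64e-05; Haaland → f = 0.01938; ΔP_A = f(L/D)(ρV²/2) = 3.059e+06 Pa.
Pipe B: V = Q/A = 0.02367/0.003882 = 6.097 m/s; Re = 6.672e+04; ε/D = 0.00242; Haaland → f = 0.02665; ΔP_B = f(L/D)(ρV²/2) = 4.282e+05 Pa.
ΔP_A/ΔP_B = 3.059e+06/4.282e+05 = 7.14.

ΔP_A/ΔP_B ≈ 7.14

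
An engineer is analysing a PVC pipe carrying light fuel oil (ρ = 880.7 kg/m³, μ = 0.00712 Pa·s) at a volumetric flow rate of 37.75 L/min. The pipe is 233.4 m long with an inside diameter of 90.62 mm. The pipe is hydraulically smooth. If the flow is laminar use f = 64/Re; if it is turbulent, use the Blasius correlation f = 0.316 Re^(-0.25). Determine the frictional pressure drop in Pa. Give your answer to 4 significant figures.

Q = 37.75 L/min = 37.75/60000 = 0.0006292 m³/s.
Cross-sectional area A = πD²/4 = π(0.09062)²/4 = 0.00645 m²; mean velocity V = Q/A = 0.0006292/0.00645 = 0.09755 m/s.
Reynolds number Re = ρVD/μ = 880.7 · 0.09755 · 0.09062 / 0.00712 = 1093.
Re < 2300 → laminar flow, so f = 64/Re = 64/1093 = 0.05853 (the turbulent correlation is not needed).
Darcy-Weisbach: ΔP = f(L/D)(ρV²/2) = 0.05853·(233.4/0.09062)·(880.7·0.09755²/2) = 0.05853·2576·4.19 = 631.7 Pa.

ΔP ≈ 631.7 Pa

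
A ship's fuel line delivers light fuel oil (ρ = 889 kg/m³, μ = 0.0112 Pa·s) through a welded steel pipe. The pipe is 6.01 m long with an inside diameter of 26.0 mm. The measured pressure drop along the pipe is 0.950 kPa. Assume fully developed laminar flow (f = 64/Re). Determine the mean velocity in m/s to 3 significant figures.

For laminar flow, f = 64/Re with Re = ρVD/μ, so Darcy-Weisbach reduces to ΔP = 32μLV/D². Solving for V: V = ΔP·D²/(32μL) = 950·(0.026)²/(32·0.0112·6.01) = 0.2981 m/s.
Check: Re = ρVD/μ = 889·0.2981·0.026/0.0112 = 615.3 < 2300, so the laminar assumption holds.

V ≈ 0.298 m/s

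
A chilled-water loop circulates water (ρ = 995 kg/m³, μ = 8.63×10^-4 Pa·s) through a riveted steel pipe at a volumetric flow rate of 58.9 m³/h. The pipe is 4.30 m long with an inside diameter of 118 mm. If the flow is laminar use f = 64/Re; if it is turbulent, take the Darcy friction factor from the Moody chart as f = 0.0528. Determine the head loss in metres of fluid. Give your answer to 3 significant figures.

h_f ≈ 0.220 m

Q = 58.9 m³/h = 58.9/3600 = 0.01636 m³/s.
Cross-sectional area A = πD²/4 = π(0.118)²/4 = 0.01094 m²; mean velocity V = Q/A = 0.01636/0.01094 = 1.496 m/s.
Reynolds number Re = ρVD/μ = 995 · 1.496 · 0.118 / 0.000863 = 2.035e+05.
Re > 4000 → turbulent; use the Moody-chart value f = 0.0528.
Darcy-Weisbach: ΔP = f(L/D)(ρV²/2) = 0.0528·(4.3/0.118)·(995·1.496²/2) = 0.0528·36.44·1114 = 2143 Pa.
Head loss h_f = ΔP/(ρg) = 2143/(995·9.81) = 0.220 m.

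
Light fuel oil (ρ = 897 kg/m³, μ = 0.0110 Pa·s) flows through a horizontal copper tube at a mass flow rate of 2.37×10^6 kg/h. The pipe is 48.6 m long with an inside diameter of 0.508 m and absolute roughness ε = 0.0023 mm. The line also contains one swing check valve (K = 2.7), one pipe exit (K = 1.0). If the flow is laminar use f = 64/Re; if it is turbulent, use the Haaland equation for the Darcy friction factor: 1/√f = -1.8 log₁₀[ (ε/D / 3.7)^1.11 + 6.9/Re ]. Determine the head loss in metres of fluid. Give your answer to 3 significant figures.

ṁ = 2.37×10^6 kg/h = 2.37×10^6/3600 = 658.3 kg/s.
A = πD²/4 = π(0.508)²/4 = 0.2027 m²; mean velocity V = ṁ/(ρA) = 658.3/(897 · 0.2027) = 3.621 m/s.
Reynolds number Re = ρVD/μ = 897 · 3.621 · 0.508 / 0.011 = 1.5e+05.
Re > 4000 → turbulent. Relative roughness ε/D = 2.3e-06/0.508 = 4.53e-06. Haaland: 1/√f = -1.8 log₁₀[(4.53e-06/3.7)^1.11 + 6.9/1.5e+05] = -1.8 log₁₀[2.74e-07 + 4.6e-05] = 7.802, so f = 0.01643.
Total minor-loss coefficient ΣK = 1·2.7 + 1·1 = 3.7.
ΔP = [f·L/D + ΣK]·(ρV²/2) = [0.01643·48.6/0.508 + 3.7]·(897·3.621²/2) = [1.572 + 3.7]·5881 = 3.1e+04 Pa.
Head loss h_f = ΔP/(ρg) = 3.1e+04/(897·9.81) = 3.52 m.

h_f ≈ 3.52 m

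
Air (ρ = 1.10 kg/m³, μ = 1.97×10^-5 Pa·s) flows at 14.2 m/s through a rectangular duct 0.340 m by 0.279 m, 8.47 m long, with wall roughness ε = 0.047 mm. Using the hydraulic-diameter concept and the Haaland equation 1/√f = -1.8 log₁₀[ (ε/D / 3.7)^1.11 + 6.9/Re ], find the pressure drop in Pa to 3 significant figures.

Hydraulic diameter D_h = 4A/P = 4·(0.34·0.279)/(2·(0.34+0.279)) = 0.3794/1.238 = 0.3065 m.
Re = ρVD_h/μ = 1.1·14.2·0.3065/1.97e-05 = 2.43e+05.
ε/D_h = 4.7e-05/0.3065 = 0.000153; Haaland gives 1/√f = -1.8 log₁₀[1.37e-05+2.84e-05] = 7.877, so f = 0.01612.
ΔP = f(L/D_h)(ρV²/2) = 0.01612·8.47/0.3065·110.9 = 49.39 Pa.

ΔP ≈ 49.4 Pa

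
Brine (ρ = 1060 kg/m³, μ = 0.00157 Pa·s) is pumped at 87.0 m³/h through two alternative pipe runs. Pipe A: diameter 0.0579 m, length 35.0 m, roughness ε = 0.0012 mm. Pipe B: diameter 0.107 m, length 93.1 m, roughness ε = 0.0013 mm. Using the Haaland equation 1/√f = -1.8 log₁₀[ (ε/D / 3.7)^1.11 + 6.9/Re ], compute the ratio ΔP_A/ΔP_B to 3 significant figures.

Pipe A: V = Q/A = 0.02417/0.002633 = 9.178 m/s; Re = 3.588e+05; ε/D = 2.07e-05; Haaland → f = 0.01407; ΔP_A = f(L/D)(ρV²/2) = 3.797e+05 Pa.
Pipe B: V = Q/A = 0.02417/0.008992 = 2.688 m/s; Re = 1.942e+05; ε/D = 1.21e-05; Haaland → f = 0.01566; ΔP_B = f(L/D)(ρV²/2) = 5.216e+04 Pa.
ΔP_A/ΔP_B = 3.797e+05/5.216e+04 = 7.28.

ΔP_A/ΔP_B ≈ 7.28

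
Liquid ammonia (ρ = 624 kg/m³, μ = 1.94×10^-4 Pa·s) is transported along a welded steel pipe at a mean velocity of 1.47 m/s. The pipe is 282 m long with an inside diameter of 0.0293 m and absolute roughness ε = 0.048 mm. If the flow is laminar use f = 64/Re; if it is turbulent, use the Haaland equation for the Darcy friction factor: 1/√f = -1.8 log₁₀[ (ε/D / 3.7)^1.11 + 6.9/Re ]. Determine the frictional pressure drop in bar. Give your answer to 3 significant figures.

Reynolds number Re = ρVD/μ = 624 · 1.47 · 0.0293 / 0.000194 = 1.385e+05.
Re > 4000 → turbulent. Relative roughness ε/D = 4.8e-05/0.0293 = 0.00164. Haaland: 1/√f = -1.8 log₁₀[(0.00164/3.7)^1.11 + 6.9/1.385e+05] = -1.8 log₁₀[0.000189 + 4.98e-05] = 6.518, so f = 0.02354.
Darcy-Weisbach: ΔP = f(L/D)(ρV²/2) = 0.02354·(282/0.0293)·(624·1.47²/2) = 0.02354·9625·674.2 = 1.527e+05 Pa.
ΔP = 1.527e+05 Pa = 1.53 bar.

ΔP ≈ 1.53 bar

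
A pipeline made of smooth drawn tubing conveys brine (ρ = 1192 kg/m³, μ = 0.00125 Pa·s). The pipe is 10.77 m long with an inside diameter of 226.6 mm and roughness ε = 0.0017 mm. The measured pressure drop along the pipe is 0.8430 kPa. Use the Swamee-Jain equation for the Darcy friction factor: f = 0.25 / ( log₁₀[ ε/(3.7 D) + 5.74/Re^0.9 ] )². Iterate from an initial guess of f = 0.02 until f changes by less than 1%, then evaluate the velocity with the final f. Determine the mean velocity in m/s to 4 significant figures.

V ≈ 1.439 m/s

Rearranging Darcy-Weisbach: V = √(2·ΔP·D/(f·L·ρ)). With ε/D = 1.7e-06/0.2266 = 7.5e-06, iterate starting from f = 0.02:
  f = 0.02 → V = √(2·843·0.2266/(0.02·10.77·1192)) = 1.22 m/s; Re = ρVD/μ = 2.636e+05; f → 0.01481
  f = 0.01481 → V = 1.417 m/s; Re = 3.063e+05; f → 0.01441
  f = 0.01441 → V = 1.437 m/s; Re = 3.106e+05; f → 0.01437
Converged (Δf/f < 1%). With the final f = 0.01437: V = √(2·843·0.2266/(0.01437·10.77·1192)) = 1.439 m/s.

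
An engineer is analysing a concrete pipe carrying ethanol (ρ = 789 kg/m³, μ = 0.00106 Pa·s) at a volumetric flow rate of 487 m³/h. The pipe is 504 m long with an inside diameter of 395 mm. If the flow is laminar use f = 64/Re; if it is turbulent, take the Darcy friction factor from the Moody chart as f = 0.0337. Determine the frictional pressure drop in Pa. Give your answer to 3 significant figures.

ΔP ≈ 20700 Pa

Q = 487 m³/h = 487/3600 = 0.1353 m³/s.
Cross-sectional area A = πD²/4 = π(0.395)²/4 = 0.1225 m²; mean velocity V = Q/A = 0.1353/0.1225 = 1.104 m/s.
Reynolds number Re = ρVD/μ = 789 · 1.104 · 0.395 / 0.00106 = 3.246e+05.
Re > 4000 → turbulent; use the Moody-chart value f = 0.0337.
Darcy-Weisbach: ΔP = f(L/D)(ρV²/2) = 0.0337·(504/0.395)·(789·1.104²/2) = 0.0337·1276·480.8 = 2.067e+04 Pa.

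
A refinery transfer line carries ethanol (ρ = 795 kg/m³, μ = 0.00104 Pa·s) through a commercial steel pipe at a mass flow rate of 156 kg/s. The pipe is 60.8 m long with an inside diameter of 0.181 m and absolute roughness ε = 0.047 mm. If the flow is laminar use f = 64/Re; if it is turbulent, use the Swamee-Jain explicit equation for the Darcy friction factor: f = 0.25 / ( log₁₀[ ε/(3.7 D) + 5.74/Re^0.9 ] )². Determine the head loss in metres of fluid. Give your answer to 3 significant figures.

h_f ≈ 15.3 m

A = πD²/4 = π(0.181)²/4 = 0.02573 m²; mean velocity V = ṁ/(ρA) = 156/(795 · 0.02573) = 7.626 m/s.
Reynolds number Re = ρVD/μ = 795 · 7.626 · 0.181 / 0.00104 = 1.055e+06.
Re > 4000 → turbulent. Relative roughness ε/D = 4.7e-05/0.181 = 0.00026. Swamee-Jain: f = 0.25/(log₁₀[0.00026/3.7 + 5.74/1.055e+06^0.9])² = 0.25/(log₁₀[7.02e-05 + 2.18e-05])² = 0.25/(-4.036)² = 0.01534.
Darcy-Weisbach: ΔP = f(L/D)(ρV²/2) = 0.01534·(60.8/0.181)·(795·7.626²/2) = 0.01534·335.9·2.312e+04 = 1.192e+05 Pa.
Head loss h_f = ΔP/(ρg) = 1.192e+05/(795·9.81) = 15.3 m.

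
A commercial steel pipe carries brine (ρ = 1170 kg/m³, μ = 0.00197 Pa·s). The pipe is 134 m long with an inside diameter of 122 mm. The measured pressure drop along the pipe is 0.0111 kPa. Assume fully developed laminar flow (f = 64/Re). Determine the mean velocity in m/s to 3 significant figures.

For laminar flow, f = 64/Re with Re = ρVD/μ, so Darcy-Weisbach reduces to ΔP = 32μLV/D². Solving for V: V = ΔP·D²/(32μL) = 11.1·(0.122)²/(32·0.00197·134) = 0.01956 m/s.
Check: Re = ρVD/μ = 1170·0.01956·0.122/0.00197 = 1417 < 2300, so the laminar assumption holds.

V ≈ 0.0196 m/s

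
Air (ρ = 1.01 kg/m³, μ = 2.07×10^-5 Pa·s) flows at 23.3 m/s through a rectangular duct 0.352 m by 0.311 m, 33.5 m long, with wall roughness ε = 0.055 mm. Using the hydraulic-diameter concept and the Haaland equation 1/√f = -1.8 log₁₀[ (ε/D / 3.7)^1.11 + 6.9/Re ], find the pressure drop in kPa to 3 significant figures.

Hydraulic diameter D_h = 4A/P = 4·(0.352·0.311)/(2·(0.352+0.311)) = 0.4379/1.326 = 0.3302 m.
Re = ρVD_h/μ = 1.01·23.3·0.3302/2.07e-05 = 3.754e+05.
ε/D_h = 5.5e-05/0.3302 = 0.000167; Haaland gives 1/√f = -1.8 log₁₀[1.5e-05+1.84e-05] = 8.058, so f = 0.0154.
ΔP = f(L/D_h)(ρV²/2) = 0.0154·33.5/0.3302·274.2 = 428.3 Pa.
ΔP = 0.428 kPa.

ΔP ≈ 0.428 kPa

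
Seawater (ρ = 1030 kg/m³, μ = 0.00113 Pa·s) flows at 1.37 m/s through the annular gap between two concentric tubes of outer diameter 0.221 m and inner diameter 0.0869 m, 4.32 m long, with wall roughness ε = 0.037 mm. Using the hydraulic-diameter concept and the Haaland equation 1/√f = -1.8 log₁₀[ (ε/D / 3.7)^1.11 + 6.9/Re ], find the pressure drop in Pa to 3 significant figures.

ΔP ≈ 552 Pa

Hydraulic diameter D_h = 4A/P = D_o - D_i = 0.221 - 0.0869 = 0.1341 m.
Re = ρVD_h/μ = 1030·1.37·0.1341/0.00113 = 1.675e+05.
ε/D_h = 3.7e-05/0.1341 = 0.000276; Haaland gives 1/√f = -1.8 log₁₀[2.62e-05+4.12e-05] = 7.508, so f = 0.01774.
ΔP = f(L/D_h)(ρV²/2) = 0.01774·4.32/0.1341·966.6 = 552.4 Pa.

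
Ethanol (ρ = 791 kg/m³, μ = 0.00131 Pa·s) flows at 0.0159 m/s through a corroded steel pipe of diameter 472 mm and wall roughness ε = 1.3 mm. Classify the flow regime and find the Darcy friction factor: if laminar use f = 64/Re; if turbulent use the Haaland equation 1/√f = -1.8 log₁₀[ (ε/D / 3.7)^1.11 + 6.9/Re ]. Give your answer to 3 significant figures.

Re = ρVD/μ = 791·0.0159·0.472/0.00131 = 4532.
Re > 4000 → turbulent. ε/D = 0.0013/0.472 = 0.00275; Haaland: 1/√f = -1.8 log₁₀[0.000337 + 0.00152] = 4.915, so f = 0.0414.

f ≈ 0.0414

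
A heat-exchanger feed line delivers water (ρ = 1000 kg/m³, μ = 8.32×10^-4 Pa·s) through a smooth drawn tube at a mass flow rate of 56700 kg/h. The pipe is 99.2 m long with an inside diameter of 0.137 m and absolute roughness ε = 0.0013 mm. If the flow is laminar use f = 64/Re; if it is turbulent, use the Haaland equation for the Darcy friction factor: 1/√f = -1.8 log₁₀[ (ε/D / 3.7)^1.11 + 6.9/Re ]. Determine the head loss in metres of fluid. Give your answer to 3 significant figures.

ṁ = 56700 kg/h = 56700/3600 = 15.75 kg/s.
A = πD²/4 = π(0.137)²/4 = 0.01474 m²; mean velocity V = ṁ/(ρA) = 15.75/(1000 · 0.01474) = 1.068 m/s.
Reynolds number Re = ρVD/μ = 1000 · 1.068 · 0.137 / 0.000832 = 1.759e+05.
Re > 4000 → turbulent. Relative roughness ε/D = 1.3e-06/0.137 = 9.49e-06. Haaland: 1/√f = -1.8 log₁₀[(9.49e-06/3.7)^1.11 + 6.9/1.759e+05] = -1.8 log₁₀[6.22e-07 + 3.92e-05] = 7.919, so f = 0.01594.
Darcy-Weisbach: ΔP = f(L/D)(ρV²/2) = 0.01594·(99.2/0.137)·(1000·1.068²/2) = 0.01594·724.1·570.8 = 6590 Pa.
Head loss h_f = ΔP/(ρg) = 6590/(1000·9.81) = 0.672 m.

h_f ≈ 0.672 m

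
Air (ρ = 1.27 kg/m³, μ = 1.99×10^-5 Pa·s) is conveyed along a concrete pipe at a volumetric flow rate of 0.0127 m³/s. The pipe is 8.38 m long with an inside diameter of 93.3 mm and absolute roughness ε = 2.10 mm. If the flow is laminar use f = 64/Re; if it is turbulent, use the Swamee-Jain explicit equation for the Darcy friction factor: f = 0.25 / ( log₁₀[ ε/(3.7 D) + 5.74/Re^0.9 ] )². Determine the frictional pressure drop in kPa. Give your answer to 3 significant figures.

Cross-sectional area A = πD²/4 = π(0.0933)²/4 = 0.006837 m²; mean velocity V = Q/A = 0.0127/0.006837 = 1.858 m/s.
Reynolds number Re = ρVD/μ = 1.27 · 1.858 · 0.0933 / 1.99e-05 = 1.106e+04.
Re > 4000 → turbulent. Relative roughness ε/D = 0.0021/0.0933 = 0.0225. Swamee-Jain: f = 0.25/(log₁₀[0.0225/3.7 + 5.74/1.106e+04^0.9])² = 0.25/(log₁₀[0.00608 + 0.00132])² = 0.25/(-2.131)² = 0.05506.
Darcy-Weisbach: ΔP = f(L/D)(ρV²/2) = 0.05506·(8.38/0.0933)·(1.27·1.858²/2) = 0.05506·89.82·2.191 = 10.84 Pa.
ΔP = 10.84 Pa = 0.0108 kPa.

ΔP ≈ 0.0108 kPa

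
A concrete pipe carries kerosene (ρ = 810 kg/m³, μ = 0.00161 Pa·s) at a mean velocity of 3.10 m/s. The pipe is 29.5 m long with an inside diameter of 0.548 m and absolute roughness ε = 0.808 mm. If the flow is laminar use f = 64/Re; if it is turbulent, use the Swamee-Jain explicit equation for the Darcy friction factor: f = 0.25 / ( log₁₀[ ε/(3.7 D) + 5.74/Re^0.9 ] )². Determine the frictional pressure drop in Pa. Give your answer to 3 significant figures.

ΔP ≈ 4610 Pa

Reynolds number Re = ρVD/μ = 810 · 3.1 · 0.548 / 0.00161 = 8.547e+05.
Re > 4000 → turbulent. Relative roughness ε/D = 0.000808/0.548 = 0.00147. Swamee-Jain: f = 0.25/(log₁₀[0.00147/3.7 + 5.74/8.547e+05^0.9])² = 0.25/(log₁₀[0.000399 + 2.63e-05])² = 0.25/(-3.372)² = 0.02199.
Darcy-Weisbach: ΔP = f(L/D)(ρV²/2) = 0.02199·(29.5/0.548)·(810·3.1²/2) = 0.02199·53.83·3892 = 4607 Pa.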